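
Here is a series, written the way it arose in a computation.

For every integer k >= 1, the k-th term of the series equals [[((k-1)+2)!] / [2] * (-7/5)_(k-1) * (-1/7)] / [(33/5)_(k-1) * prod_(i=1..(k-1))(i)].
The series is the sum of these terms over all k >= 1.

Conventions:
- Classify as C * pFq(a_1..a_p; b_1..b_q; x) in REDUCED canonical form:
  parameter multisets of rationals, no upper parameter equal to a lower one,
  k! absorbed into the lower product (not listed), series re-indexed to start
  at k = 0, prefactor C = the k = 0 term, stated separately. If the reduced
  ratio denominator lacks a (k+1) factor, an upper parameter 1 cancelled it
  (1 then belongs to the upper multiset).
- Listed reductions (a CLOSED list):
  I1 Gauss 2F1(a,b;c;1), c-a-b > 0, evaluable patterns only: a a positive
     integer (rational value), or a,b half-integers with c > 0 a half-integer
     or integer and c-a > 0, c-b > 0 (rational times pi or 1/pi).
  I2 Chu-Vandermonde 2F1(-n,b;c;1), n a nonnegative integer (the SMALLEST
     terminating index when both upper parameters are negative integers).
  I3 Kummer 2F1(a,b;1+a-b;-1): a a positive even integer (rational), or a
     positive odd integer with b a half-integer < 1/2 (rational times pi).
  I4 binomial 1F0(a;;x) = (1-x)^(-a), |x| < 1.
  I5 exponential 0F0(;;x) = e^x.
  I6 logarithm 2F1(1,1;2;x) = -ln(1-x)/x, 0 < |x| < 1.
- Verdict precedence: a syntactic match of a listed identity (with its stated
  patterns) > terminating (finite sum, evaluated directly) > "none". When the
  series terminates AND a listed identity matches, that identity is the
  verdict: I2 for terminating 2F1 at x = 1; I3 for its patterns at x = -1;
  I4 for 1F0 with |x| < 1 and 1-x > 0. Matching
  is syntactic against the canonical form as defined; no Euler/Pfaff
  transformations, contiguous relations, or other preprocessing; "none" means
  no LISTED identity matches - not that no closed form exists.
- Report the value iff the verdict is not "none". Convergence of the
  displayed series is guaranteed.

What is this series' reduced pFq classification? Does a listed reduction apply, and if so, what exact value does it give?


Classification (C = -1/7): 2F1 with upper {-7/5, 3}, lower {33/5}, argument x = 1. Verdict: this is Gauss (I1, integer-parameter pattern) (x = 1: the Gamma ratio telescopes since c-a-b = 5 > 0 and a = 3 in Z>0). Value: -276/4375.

Key observation: t_0 being -1/7, the product of the first k integers (prefactor -1/7) is k!.
Ratio: r(k) = 1 * (k-7/5) (k+3) / [(k+33/5) (k+1)] - rational in k, leading ratio 1; with t_0 = -1/7, classification follows.


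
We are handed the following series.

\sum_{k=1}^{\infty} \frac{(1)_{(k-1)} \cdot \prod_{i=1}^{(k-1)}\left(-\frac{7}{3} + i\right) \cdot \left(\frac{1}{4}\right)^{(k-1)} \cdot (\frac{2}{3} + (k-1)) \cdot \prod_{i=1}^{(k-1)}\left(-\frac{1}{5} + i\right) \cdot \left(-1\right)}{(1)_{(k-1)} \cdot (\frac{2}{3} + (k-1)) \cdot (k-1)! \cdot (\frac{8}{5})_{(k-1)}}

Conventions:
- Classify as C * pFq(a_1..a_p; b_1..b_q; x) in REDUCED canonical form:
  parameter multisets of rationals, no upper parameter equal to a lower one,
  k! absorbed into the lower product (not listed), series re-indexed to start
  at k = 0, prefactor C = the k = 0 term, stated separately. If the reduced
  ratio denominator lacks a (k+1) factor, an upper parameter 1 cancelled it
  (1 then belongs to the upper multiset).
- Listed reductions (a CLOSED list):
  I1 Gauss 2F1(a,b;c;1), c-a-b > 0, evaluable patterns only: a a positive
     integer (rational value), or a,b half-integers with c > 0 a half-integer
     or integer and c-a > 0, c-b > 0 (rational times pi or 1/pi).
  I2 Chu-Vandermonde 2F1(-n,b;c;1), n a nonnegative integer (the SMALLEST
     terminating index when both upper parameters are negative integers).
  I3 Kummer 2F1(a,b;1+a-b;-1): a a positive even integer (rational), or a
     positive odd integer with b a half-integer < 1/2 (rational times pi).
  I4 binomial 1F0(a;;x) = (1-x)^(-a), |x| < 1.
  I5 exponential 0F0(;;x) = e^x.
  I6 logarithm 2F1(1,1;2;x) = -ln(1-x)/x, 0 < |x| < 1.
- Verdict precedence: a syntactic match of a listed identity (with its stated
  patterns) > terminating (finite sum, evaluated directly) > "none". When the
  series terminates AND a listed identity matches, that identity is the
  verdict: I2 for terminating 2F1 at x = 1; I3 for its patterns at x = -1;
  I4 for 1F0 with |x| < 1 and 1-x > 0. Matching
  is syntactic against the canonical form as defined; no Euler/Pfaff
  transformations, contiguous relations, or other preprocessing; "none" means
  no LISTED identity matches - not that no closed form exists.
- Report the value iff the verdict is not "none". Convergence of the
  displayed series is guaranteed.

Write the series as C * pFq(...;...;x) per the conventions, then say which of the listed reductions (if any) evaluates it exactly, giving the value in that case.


Classification (C = -1): 2F1 with upper {-\frac{4}{3}, \frac{4}{5}}, lower {\frac{8}{5}}, argument x = \frac{1}{4}. Verdict: none. A 2F1 with upper {-\frac{4}{3}, \frac{4}{5}} fits none of I1-I6 at x = \frac{1}{4}; the sum runs forever.

Key step: from the first term -1: the running product (C = -1, x = 1/4) telescopes to a rising factorial.
Step ratio: r(k) = \frac{1}{4} * (k-\frac{4}{3}) (k+\frac{4}{5}) / [(k+\frac{8}{5}) (k+1)] - poly over poly, x = \frac{1}{4} from leading terms; C = -1 at k = 0.


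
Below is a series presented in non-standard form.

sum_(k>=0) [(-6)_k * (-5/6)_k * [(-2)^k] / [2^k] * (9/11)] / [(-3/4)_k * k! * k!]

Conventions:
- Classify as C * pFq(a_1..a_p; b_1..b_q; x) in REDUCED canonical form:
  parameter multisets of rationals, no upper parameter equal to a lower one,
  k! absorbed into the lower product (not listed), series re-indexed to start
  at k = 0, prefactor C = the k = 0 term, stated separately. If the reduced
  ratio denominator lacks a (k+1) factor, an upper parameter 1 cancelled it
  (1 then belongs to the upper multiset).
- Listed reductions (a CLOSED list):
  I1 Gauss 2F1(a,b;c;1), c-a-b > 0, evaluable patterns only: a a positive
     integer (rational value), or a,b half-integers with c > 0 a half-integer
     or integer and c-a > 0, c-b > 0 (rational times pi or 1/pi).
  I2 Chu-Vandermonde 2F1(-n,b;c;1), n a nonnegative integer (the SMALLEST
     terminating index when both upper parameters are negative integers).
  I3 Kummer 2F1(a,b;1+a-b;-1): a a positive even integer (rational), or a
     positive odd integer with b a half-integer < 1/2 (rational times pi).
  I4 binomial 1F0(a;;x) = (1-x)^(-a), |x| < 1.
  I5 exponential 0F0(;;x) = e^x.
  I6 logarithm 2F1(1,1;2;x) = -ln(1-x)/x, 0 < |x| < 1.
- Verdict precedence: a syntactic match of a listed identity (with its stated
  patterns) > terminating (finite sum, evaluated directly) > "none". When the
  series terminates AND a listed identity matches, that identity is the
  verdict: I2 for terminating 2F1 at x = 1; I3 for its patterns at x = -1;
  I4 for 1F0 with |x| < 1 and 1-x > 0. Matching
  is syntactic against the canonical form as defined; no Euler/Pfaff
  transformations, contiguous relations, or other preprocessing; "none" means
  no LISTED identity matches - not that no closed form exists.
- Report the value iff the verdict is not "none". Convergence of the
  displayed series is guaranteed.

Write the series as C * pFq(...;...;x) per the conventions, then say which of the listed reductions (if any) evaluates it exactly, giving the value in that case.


Canonical form: C = 9/11 times 2F2 with upper {-6, -5/6}, lower {-3/4, 1}, x = -1. Verdict: terminating. With -6 upstairs the series is a 7-term polynomial sum; evaluated term by term. Exact value: 240560971/18403605.

The tell: t_0 being 9/11, the two k-th powers (C = 9/11) combine into one argument.
Step ratio: r(k) = (-1) * (k-6) (k-5/6) / [(k-3/4) (k+1) (k+1)] - rational in k. x = (-1); t_0 = 9/11; negate the roots.


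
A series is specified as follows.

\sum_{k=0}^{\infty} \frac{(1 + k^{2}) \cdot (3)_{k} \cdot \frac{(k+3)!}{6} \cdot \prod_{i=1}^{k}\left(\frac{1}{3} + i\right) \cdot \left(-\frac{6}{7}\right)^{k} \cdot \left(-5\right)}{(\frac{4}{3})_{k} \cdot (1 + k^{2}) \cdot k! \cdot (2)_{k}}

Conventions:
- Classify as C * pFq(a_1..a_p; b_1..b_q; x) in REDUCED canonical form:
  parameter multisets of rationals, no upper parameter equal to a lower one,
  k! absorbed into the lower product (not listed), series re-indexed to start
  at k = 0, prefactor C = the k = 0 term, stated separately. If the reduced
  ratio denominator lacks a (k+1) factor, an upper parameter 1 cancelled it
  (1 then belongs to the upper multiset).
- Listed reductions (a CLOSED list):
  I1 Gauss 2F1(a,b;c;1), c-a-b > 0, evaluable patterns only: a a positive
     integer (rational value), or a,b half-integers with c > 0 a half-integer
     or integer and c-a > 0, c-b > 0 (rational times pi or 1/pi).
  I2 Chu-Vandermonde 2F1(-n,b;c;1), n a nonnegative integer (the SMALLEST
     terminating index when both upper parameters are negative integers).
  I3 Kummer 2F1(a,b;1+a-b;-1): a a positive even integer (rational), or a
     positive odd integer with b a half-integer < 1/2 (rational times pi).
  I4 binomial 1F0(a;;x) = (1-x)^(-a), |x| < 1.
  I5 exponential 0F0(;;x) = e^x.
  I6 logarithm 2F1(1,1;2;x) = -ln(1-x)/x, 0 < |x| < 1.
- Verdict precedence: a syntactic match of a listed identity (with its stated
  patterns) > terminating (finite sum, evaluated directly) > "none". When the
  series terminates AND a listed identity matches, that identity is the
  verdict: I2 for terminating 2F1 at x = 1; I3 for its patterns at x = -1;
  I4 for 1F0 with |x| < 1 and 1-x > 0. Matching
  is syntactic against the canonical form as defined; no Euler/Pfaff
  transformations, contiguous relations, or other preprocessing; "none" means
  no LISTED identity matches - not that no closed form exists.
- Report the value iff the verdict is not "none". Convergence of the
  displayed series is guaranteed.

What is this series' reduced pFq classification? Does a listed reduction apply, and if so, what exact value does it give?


Prefactor -5, argument -\frac{6}{7}: 2F1 with upper {3, 4} over lower {2}. Verdict: none here - no I1-I6 shape fits x = -\frac{6}{7} with lower {2}.

Key step: t_0 = -5 here, and the factorial ratio (C = -5) (k+a-1)!/(a-1)! is a rising factorial (a)_k.
Term ratio: r(k) = -\frac{6}{7} * (k+3) (k+4) / [(k+2) (k+1)] - rational in k, leading ratio -\frac{6}{7}; with t_0 = -5, classification follows.


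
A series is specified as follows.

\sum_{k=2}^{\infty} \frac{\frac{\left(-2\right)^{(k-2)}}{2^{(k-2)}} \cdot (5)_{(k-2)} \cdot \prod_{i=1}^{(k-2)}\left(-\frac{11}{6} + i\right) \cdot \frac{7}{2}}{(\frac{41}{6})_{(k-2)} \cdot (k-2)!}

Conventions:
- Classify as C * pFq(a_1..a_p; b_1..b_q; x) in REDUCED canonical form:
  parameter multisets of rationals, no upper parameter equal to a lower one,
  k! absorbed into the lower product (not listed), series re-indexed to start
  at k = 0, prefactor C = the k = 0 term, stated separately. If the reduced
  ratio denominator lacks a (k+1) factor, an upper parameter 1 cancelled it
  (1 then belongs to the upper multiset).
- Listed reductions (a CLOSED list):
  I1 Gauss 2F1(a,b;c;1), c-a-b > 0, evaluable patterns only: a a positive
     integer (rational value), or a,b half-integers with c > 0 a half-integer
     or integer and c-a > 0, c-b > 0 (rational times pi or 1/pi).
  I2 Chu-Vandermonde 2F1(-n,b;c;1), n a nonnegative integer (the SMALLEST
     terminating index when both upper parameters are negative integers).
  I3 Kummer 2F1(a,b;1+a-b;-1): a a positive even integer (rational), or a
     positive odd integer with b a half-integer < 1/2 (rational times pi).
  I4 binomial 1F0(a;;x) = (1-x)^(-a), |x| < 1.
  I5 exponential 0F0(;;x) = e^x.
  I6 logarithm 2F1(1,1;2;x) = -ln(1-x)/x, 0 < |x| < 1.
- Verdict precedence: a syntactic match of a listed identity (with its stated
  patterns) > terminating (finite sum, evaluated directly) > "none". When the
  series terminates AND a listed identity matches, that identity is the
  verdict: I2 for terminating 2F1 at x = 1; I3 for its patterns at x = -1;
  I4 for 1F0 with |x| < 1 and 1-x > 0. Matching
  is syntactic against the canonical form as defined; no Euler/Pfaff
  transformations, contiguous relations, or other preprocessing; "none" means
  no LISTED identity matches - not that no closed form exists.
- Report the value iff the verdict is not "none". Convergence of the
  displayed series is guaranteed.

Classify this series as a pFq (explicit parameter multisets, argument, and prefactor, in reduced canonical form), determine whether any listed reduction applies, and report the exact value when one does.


Canonical form: C = \frac{7}{2} times 2F1 with upper {-\frac{5}{6}, 5}, lower {\frac{41}{6}}, x = -1. Verdict: none (x = -1): each listed identity misses the multisets {-\frac{5}{6}, 5} ; {\frac{41}{6}}.

Key step: x = -1 and the two k-th powers (C = 7/2, x = -1) combine into one argument.
Term ratio: r(k) = -1 * (k-\frac{5}{6}) (k+5) / [(k+\frac{41}{6}) (k+1)] - rational in k, leading ratio -1; with t_0 = \frac{7}{2}, classification follows.


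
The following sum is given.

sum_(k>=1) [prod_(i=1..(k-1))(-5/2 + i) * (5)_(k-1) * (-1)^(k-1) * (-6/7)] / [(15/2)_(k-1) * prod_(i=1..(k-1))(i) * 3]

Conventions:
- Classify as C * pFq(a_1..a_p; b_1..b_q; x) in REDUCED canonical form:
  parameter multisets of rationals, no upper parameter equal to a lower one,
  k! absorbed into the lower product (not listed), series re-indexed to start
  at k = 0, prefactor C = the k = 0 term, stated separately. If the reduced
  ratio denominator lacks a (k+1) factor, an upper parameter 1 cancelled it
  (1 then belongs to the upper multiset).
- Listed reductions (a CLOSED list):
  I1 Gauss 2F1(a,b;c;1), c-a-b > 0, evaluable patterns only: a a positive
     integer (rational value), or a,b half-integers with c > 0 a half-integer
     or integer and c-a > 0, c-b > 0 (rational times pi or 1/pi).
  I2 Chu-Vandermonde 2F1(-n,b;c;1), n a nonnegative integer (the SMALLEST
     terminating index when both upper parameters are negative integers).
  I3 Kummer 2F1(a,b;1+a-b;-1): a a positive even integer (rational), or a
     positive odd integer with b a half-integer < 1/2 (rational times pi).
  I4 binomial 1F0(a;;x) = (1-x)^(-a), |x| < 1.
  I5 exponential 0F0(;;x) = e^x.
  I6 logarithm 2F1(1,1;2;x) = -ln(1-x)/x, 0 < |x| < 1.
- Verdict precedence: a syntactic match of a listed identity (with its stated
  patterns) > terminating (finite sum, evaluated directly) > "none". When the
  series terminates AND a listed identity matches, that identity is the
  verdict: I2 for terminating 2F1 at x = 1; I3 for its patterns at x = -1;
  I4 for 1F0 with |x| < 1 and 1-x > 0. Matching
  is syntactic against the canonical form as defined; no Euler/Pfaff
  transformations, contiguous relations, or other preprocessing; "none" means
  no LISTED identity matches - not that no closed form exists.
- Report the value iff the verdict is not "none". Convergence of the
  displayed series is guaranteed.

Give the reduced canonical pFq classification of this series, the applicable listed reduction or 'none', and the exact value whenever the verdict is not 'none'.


With C = -2/7: the canonical form is 2F1(-3/2, 5; 15/2; -1). Verdict: this is Kummer (I3) (x = -1; c = 15/2 equals 1+a-b for upper {-3/2, 5}: listed pattern). Its exact value is (-6435/32768) * pi.

Structural cue: t_0 = -2/7 here, and the running product (prefactor -2/7) telescopes to a rising factorial.
Ratio: r(k) = (-1) * (k-3/2) (k+5) / [(k+15/2) (k+1)] - rational in k. x = (-1); t_0 = -2/7; negate the roots.


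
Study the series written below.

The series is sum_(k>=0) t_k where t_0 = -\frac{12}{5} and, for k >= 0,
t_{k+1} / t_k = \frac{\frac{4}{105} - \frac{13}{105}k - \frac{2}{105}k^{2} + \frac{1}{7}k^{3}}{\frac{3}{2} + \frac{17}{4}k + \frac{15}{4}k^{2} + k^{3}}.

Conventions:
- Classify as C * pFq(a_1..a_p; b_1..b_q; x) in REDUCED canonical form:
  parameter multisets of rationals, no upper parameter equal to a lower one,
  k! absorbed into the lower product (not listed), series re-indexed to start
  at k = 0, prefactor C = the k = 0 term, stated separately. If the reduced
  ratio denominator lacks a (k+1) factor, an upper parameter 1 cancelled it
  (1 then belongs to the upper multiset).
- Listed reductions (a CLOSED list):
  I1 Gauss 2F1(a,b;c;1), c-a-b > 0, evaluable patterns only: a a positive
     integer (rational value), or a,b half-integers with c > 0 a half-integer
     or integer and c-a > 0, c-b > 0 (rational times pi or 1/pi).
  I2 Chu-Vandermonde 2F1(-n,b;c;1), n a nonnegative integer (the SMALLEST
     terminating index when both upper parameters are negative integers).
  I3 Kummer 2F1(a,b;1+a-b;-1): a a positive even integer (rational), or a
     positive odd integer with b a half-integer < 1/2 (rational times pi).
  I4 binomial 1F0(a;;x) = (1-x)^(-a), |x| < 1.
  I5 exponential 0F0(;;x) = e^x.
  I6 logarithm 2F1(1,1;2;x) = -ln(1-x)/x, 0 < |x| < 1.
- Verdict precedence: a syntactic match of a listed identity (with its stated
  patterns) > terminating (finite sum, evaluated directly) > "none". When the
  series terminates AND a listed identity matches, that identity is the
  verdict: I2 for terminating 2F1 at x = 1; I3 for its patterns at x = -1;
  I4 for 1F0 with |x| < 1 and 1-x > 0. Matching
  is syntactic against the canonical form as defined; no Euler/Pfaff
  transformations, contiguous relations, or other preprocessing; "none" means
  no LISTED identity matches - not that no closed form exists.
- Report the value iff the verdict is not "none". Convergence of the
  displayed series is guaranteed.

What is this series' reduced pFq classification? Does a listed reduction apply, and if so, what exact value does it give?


At argument \frac{1}{7}: a 3F2 with upper {-\frac{4}{5}, -\frac{1}{3}, 1}, lower {\frac{3}{4}, 2}, scaled by C = -\frac{12}{5}. Verdict: none. A 3F2 with upper {-\frac{4}{5}, -\frac{1}{3}, 1} fits none of I1-I6 at x = \frac{1}{7}; the sum runs forever.

The tell: from the first term -\frac{12}{5}: roots of the ratio polynomials (prefactor -12/5) are the negated parameters.
Term ratio: r(k) = \frac{1}{7} * (k-\frac{4}{5}) (k-\frac{1}{3}) (k+1) / [(k+\frac{3}{4}) (k+2) (k+1)] - rational in k. x = \frac{1}{7}; t_0 = -\frac{12}{5}; negate the roots.


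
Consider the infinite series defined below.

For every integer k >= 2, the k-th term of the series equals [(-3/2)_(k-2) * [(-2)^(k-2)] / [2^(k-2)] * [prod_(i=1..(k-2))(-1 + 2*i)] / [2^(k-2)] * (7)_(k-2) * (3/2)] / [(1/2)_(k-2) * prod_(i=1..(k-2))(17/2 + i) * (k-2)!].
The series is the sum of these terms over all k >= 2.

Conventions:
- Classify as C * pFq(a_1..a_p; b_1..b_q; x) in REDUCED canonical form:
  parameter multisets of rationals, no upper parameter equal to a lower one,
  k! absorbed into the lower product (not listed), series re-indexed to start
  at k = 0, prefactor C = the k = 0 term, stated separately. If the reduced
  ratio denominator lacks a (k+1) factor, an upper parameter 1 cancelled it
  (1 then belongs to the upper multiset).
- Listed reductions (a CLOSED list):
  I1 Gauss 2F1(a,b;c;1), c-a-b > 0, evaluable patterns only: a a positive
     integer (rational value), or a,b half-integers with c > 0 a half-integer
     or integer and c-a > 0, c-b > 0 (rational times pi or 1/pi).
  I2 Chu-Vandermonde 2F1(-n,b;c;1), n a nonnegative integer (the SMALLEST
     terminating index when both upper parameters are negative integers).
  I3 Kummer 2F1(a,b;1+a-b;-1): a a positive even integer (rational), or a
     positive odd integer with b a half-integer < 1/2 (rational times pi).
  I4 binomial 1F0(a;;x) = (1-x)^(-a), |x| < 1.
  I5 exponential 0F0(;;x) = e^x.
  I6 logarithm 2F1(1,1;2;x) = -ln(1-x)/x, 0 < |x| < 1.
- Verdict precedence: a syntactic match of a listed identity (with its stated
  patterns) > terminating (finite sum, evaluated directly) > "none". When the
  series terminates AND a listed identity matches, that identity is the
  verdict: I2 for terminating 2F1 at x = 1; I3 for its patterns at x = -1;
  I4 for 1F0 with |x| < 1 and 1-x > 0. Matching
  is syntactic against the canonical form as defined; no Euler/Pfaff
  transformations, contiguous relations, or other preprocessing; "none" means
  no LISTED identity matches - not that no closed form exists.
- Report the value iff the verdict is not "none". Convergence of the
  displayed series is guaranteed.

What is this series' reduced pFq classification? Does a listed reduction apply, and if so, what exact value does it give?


The series (x = -1) is 2F1: upper {-3/2, 7}, lower {19/2}, prefactor 3/2. Verdict (x = -1): the Kummer evaluation I3 applies (x = -1; c = 19/2 equals 1+a-b for upper {-3/2, 7}: listed pattern). Hence: (2297295/2097152) * pi.

Structural cue: t_0 being 3/2, the parameter 1/2 appears in both the upper and lower lists and cancels.
Ratio: r(k) = (-1) * (k-3/2) (k+7) / [(k+19/2) (k+1)] - poly over poly, x = (-1) from leading terms; C = 3/2 at k = 0.


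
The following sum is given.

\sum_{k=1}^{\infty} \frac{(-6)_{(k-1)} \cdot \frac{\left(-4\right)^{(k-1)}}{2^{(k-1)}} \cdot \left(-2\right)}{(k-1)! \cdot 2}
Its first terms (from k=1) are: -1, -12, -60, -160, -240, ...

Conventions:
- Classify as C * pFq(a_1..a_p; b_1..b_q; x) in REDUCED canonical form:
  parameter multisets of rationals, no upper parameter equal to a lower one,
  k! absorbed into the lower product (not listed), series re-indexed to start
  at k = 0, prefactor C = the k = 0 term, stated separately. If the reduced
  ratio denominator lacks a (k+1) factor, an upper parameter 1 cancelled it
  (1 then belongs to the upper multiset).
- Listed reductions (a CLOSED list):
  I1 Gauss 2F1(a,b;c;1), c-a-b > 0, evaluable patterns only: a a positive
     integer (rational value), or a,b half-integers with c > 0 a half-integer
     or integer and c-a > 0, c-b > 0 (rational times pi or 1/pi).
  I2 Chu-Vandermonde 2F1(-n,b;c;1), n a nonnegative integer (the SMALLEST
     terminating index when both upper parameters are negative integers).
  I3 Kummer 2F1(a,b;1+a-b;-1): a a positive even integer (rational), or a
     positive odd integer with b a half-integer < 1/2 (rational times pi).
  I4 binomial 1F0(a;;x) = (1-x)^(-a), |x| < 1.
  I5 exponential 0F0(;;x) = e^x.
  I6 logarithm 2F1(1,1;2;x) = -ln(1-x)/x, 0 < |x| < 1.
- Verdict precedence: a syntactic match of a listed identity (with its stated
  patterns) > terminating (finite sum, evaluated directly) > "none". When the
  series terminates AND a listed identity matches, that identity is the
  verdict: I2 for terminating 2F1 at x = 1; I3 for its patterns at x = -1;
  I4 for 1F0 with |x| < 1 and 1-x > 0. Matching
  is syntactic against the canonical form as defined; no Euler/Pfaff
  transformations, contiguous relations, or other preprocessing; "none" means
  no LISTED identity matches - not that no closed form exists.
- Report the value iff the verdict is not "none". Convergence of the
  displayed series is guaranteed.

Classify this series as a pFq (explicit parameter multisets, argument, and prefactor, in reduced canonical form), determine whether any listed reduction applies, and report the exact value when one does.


Key observation: with t_0 = -1, the constant factors (prefactor -1) combine into one prefactor.
Term ratio: r(k) = -2 * (k-6) / [(k+1)] - rational in k, leading ratio -2; with t_0 = -1, classification follows.

At argument -2: a 1F0 with upper {-6}, lower {-}, scaled by C = -1. Verdict: terminating - the sum ends at index 6 because -6 is a negative integer; exact evaluation follows. Hence: -729.


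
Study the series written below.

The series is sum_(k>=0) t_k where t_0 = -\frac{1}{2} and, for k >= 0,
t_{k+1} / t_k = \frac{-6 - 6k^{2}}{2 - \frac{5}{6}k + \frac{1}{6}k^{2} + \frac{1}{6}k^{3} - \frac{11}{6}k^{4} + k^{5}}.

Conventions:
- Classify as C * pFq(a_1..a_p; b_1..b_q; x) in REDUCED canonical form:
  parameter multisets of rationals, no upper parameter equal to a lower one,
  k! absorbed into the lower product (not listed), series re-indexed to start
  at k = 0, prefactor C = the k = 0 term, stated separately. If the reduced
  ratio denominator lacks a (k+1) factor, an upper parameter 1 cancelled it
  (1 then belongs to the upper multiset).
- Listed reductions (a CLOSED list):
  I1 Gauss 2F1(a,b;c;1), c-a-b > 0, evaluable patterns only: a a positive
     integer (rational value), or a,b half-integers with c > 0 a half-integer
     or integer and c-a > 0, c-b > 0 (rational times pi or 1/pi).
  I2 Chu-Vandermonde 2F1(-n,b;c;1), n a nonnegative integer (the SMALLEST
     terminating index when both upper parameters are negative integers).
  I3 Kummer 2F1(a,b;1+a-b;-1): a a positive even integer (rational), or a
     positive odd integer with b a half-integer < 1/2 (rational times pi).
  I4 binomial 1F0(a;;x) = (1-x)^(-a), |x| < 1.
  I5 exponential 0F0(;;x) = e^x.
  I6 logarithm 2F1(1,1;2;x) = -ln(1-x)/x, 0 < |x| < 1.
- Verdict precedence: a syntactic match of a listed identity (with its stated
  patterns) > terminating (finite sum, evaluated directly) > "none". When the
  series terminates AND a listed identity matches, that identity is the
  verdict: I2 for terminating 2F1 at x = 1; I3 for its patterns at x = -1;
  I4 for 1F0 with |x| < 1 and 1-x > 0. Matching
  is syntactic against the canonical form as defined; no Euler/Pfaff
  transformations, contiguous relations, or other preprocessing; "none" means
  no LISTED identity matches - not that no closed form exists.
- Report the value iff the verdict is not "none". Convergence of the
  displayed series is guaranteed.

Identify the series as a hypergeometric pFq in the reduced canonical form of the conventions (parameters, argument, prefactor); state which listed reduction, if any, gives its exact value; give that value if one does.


Canonical form: C = -\frac{1}{2} times 0F2 with upper {-}, lower {-\frac{3}{2}, -\frac{4}{3}}, x = -6. Verdict: none. No listed pattern accepts 0F2(-; -\frac{3}{2}, -\frac{4}{3}; -6).

The tell: with t_0 = -\frac{1}{2}, the ratio is unreduced: k^2 + 1 divides both sides (C = -1/2).
Term ratio: r(k) = -6 * 1 / [(k-\frac{3}{2}) (k-\frac{4}{3}) (k+1)] - rational in k. x = -6; t_0 = -\frac{1}{2}; negate the roots.


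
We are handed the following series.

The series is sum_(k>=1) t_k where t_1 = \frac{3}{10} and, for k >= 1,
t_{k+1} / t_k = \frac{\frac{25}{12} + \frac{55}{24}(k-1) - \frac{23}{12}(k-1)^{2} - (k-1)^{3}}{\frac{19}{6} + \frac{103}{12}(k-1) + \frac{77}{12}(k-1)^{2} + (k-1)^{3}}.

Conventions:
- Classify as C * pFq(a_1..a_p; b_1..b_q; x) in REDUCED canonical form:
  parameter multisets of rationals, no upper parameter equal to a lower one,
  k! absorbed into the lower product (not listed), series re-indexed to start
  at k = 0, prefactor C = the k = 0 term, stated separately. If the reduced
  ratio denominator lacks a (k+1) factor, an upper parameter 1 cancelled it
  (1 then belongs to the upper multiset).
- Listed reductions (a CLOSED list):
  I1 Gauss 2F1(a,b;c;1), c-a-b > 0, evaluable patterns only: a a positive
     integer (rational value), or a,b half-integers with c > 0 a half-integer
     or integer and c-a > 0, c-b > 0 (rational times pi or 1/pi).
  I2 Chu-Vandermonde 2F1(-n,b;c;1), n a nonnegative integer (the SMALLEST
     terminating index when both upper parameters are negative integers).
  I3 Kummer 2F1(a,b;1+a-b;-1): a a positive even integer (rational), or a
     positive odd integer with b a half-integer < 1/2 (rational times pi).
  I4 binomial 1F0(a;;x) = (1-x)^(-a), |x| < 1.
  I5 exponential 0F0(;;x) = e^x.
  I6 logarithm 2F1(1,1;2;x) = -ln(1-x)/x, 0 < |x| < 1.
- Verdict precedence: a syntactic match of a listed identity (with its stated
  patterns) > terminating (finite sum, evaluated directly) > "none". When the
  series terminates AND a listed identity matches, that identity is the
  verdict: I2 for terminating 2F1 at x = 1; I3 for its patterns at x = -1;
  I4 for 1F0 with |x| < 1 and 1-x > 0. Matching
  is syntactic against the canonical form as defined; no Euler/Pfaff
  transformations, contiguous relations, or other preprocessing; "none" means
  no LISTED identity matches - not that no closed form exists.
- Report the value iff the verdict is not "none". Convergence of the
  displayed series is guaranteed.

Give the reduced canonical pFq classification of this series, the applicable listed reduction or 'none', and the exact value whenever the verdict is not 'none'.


Canonical form: C = \frac{3}{10} times 2F1 with upper {-\frac{5}{4}, \frac{5}{2}}, lower {\frac{19}{4}}, x = -1. Verdict: none - at argument -1 the multisets {-\frac{5}{4}, \frac{5}{2}} ; {\frac{19}{4}} match no listed identity.

Structural cue: t_0 being \frac{3}{10}, the ratio is unreduced: k + 2/3 divides both sides (C = 3/10, x = -1).
Adjacent-term ratio: r(k) = -1 * (k-\frac{5}{4}) (k+\frac{5}{2}) / [(k+\frac{19}{4}) (k+1)] ; factor over Q: parameters, x = -1, and C = \frac{3}{10}.


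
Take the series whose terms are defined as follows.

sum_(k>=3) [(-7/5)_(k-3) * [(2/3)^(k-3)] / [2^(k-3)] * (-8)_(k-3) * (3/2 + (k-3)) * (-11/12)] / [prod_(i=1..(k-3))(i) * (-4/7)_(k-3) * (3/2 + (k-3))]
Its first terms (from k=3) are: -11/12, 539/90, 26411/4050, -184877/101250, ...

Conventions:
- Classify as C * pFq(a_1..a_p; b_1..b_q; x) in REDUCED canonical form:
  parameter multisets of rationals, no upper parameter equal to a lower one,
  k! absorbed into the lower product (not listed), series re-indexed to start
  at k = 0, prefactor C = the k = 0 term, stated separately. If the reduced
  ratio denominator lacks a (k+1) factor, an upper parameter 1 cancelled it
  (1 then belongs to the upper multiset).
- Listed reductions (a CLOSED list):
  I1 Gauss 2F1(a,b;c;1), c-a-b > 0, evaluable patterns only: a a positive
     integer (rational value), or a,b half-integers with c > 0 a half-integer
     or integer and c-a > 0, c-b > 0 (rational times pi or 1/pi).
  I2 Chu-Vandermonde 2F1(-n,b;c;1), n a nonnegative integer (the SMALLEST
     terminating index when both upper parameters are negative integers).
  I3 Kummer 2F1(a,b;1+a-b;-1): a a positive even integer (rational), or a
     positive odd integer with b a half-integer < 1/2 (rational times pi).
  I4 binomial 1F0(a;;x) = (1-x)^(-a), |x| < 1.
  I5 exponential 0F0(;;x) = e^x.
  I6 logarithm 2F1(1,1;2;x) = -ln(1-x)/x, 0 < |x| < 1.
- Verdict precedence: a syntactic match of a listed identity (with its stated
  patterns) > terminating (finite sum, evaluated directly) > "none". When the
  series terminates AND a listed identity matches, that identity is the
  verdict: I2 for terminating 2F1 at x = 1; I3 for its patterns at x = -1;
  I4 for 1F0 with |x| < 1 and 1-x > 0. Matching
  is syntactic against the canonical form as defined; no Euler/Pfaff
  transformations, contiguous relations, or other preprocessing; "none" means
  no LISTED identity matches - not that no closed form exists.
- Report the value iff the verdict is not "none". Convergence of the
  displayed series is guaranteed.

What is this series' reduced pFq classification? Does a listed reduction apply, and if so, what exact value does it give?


Classification (C = -11/12): 2F1 with upper {-8, -7/5}, lower {-4/7}, argument x = 1/3. Verdict: terminating. With -8 upstairs the series is a 9-term polynomial sum; evaluated term by term. Sum: 58779636003421234/5774000361328125.

Structural cue: with t_0 = -11/12, the two k-th powers (C = -11/12) combine into one argument.
Consecutive-term ratio: r(k) = (1/3) * (k-8) (k-7/5) / [(k-4/7) (k+1)] - rational; roots negated = parameters, x = (1/3), C = -11/12.


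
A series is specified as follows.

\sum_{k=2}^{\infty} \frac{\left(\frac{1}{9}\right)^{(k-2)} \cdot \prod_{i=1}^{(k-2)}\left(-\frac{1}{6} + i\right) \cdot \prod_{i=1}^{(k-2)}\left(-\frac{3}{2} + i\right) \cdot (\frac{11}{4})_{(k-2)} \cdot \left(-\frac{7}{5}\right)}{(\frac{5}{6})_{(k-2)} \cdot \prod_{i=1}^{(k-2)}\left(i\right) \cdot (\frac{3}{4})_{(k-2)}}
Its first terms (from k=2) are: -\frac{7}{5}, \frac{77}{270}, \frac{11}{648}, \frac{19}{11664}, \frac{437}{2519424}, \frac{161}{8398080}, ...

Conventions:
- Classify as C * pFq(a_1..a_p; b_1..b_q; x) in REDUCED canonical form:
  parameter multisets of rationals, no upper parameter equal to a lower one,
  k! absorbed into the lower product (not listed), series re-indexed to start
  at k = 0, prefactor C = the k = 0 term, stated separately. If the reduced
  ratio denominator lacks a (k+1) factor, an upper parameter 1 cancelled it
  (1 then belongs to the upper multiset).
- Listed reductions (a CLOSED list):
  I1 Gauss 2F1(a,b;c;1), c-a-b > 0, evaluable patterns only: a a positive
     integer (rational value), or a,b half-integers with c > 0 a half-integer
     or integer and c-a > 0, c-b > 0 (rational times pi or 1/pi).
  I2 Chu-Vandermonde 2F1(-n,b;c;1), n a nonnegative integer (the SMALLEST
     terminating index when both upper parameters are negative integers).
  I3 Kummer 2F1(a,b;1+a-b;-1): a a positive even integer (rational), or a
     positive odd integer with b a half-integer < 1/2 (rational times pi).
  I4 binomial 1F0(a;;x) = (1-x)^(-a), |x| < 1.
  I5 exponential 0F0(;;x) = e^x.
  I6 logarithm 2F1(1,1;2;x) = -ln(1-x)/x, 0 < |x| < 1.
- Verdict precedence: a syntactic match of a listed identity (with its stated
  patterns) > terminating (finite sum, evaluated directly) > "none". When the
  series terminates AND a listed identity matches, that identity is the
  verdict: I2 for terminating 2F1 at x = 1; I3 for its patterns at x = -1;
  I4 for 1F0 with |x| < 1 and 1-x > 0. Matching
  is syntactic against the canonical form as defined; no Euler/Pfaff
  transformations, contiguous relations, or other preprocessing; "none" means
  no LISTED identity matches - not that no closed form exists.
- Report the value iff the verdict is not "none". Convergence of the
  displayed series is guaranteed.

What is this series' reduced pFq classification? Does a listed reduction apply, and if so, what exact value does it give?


At argument \frac{1}{9}: a 2F1 with upper {-\frac{1}{2}, \frac{11}{4}}, lower {\frac{3}{4}}, scaled by C = -\frac{7}{5}. Verdict: no listed reduction: x = \frac{1}{9} and upper {-\frac{1}{2}, \frac{11}{4}} fail every I1-I6 pattern.

Key observation: with t_0 = -\frac{7}{5}, the running product (C = -7/5, x = 1/9) telescopes to a rising factorial.
Consecutive-term ratio: r(k) = \frac{1}{9} * (k-\frac{1}{2}) (k+\frac{11}{4}) / [(k+\frac{3}{4}) (k+1)] - rational; roots negated = parameters, x = \frac{1}{9}, C = -\frac{7}{5}.


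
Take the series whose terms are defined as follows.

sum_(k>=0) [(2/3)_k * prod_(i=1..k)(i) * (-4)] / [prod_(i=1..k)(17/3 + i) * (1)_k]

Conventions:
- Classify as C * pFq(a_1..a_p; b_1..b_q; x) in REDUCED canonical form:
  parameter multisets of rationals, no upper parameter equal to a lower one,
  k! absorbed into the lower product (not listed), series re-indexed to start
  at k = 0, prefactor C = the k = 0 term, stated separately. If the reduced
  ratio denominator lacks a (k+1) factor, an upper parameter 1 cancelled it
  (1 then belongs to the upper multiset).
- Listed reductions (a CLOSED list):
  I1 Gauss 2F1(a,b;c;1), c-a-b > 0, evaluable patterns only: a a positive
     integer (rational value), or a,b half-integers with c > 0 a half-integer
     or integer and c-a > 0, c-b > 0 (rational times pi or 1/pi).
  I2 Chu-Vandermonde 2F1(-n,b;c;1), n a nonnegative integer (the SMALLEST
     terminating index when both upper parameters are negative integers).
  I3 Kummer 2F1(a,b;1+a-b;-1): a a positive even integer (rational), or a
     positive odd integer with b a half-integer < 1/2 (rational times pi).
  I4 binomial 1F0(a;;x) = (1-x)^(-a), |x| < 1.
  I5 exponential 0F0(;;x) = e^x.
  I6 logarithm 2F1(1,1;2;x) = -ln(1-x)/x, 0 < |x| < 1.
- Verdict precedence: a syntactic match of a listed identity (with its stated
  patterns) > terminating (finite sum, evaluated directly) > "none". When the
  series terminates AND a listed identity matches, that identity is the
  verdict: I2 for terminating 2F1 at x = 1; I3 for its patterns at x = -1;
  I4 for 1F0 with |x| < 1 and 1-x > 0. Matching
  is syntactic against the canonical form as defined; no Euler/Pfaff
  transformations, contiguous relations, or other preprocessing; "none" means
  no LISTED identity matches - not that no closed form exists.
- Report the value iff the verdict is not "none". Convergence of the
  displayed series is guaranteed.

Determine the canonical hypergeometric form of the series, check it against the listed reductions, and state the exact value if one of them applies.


This is -4 * 2F1(2/3, 1; 20/3; 1) in reduced canonical form. Verdict at x = 1: Gauss's theorem (I1) matches (x = 1: the Gamma ratio telescopes since c-a-b = 5 > 0 and a = 1 in Z>0). Hence: -68/15.

Key step: x = 1 and (1)_k (C = -4) is k! itself.
Step ratio: r(k) = 1 * (k+2/3) (k+1) / [(k+20/3) (k+1)] - poly over poly, x = 1 from leading terms; C = -4 at k = 0.


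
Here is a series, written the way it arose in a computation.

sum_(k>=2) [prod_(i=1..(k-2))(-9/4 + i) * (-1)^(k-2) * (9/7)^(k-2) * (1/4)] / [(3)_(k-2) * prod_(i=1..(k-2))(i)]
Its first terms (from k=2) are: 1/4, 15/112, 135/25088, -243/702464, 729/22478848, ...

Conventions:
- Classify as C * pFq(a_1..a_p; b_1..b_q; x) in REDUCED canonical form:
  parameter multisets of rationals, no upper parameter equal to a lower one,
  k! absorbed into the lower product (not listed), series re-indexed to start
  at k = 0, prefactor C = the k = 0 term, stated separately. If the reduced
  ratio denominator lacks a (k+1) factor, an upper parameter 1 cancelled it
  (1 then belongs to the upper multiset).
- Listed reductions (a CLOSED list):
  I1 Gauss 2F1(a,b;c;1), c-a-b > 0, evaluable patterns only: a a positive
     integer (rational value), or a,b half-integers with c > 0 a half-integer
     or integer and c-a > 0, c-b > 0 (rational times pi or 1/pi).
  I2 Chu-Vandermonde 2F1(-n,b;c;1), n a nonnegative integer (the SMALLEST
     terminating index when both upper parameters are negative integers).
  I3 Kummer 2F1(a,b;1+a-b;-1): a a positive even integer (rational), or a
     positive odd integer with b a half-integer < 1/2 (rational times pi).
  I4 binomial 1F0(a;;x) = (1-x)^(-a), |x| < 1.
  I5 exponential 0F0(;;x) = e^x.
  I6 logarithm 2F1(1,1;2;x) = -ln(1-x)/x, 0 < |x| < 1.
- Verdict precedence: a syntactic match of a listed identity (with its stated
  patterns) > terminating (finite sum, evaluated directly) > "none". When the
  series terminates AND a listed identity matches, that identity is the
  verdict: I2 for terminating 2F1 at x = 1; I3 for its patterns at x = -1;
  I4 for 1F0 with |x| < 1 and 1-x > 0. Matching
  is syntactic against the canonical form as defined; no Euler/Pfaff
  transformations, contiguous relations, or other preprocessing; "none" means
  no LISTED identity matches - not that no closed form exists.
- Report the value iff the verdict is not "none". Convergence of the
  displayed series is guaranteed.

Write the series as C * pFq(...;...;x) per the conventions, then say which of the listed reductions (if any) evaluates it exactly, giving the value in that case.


With C = 1/4: the canonical form is 1F1(-5/4; 3; -9/7). Verdict: no listed reduction: x = -9/7 and upper {-5/4} fail every I1-I6 pattern.

First insight: from the first term 1/4: the product of the first k integers (prefactor 1/4) is k!.
Adjacent-term ratio: r(k) = (-9/7) * (k-5/4) / [(k+3) (k+1)] ; factor over Q: parameters, x = (-9/7), and C = 1/4.


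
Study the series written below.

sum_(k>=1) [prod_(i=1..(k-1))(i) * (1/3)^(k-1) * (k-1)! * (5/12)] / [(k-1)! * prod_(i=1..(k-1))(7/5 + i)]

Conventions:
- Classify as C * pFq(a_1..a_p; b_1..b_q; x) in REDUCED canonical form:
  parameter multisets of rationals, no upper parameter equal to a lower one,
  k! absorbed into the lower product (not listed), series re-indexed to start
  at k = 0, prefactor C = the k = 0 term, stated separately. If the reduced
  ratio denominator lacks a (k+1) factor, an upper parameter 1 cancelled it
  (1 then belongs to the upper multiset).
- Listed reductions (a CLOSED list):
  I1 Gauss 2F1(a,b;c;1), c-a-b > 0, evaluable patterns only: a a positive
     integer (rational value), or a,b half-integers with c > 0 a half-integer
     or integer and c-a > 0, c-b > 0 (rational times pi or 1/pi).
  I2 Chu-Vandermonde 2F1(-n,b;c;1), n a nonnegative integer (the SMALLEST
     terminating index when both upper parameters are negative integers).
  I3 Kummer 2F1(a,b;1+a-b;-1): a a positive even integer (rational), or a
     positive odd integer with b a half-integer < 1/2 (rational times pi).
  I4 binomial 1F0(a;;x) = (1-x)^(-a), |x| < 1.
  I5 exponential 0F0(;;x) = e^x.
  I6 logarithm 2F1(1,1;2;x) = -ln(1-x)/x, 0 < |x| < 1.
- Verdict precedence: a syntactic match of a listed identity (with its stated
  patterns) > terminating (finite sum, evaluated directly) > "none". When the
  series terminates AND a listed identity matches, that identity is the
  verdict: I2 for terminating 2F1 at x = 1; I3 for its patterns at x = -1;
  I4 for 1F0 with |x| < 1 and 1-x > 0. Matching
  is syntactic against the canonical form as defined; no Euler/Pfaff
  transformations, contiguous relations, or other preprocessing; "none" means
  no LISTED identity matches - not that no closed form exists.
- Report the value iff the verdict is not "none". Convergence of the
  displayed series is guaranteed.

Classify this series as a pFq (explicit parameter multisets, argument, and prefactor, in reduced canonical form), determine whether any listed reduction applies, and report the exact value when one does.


Classification (C = 5/12): 2F1 with upper {1, 1}, lower {12/5}, argument x = 1/3. Verdict: no listed reduction: x = 1/3 and upper {1, 1} fail every I1-I6 pattern.

The tell: x = (1/3) and the lower running product (prefactor 5/12) is a rising factorial.
Term ratio: r(k) = (1/3) * (k+1) (k+1) / [(k+12/5) (k+1)] - rational; roots negated = parameters, x = (1/3), C = 5/12.
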